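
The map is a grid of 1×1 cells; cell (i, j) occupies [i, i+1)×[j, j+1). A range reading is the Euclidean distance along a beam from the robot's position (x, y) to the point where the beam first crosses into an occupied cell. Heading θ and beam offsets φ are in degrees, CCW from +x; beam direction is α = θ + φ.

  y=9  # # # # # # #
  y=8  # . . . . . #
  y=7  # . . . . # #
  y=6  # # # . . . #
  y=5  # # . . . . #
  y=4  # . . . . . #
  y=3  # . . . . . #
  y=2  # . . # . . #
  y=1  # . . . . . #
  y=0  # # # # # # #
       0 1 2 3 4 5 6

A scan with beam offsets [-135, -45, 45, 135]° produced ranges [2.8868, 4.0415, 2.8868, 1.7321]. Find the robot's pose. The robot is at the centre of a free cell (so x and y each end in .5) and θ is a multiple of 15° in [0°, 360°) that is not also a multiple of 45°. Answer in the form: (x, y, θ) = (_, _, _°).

Enumerate (i+0.5, j+0.5, θ) over the 35 free cells and 16 admissible headings. For each, cast all 4 beams and compare to the given ranges.
  (4.5, 5.5, 240°): beam 1 = 3.6235 ≠ 2.8868 ✗
  (4.5, 3.5, 255°): beam 1 = 3.0000 ≠ 2.8868 ✗
  (2.5, 3.5, 255°): beam 1 = 1.7321 ≠ 2.8868 ✗
  (4.5, 4.5, 75°): beam 1 = 3.0000 ≠ 2.8868 ✗
  (5.5, 1.5, 165°): beam 1 = 0.5774 ≠ 2.8868 ✗
  …
  (3.5, 4.5, 345°): r_1=2.8868, r_2=4.0415, r_3=2.8868, r_4=1.7321 — all match ✓
No second candidate reproduces the full scan.

(x, y, θ) = (3.5, 4.5, 345°)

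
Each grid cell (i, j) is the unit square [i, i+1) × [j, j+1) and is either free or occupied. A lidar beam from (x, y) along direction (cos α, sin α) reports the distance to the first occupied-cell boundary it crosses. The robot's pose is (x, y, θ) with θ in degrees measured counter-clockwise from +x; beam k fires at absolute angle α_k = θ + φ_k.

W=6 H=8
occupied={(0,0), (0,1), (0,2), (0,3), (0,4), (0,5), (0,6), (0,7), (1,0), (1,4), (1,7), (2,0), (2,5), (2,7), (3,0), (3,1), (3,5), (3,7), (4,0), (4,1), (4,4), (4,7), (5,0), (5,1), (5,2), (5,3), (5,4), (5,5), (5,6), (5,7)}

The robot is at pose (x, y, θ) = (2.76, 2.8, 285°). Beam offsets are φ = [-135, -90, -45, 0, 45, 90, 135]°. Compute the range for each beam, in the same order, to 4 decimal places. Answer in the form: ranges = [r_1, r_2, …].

ranges = [2.0323, 1.8221, 2.0785, 0.9273, 1.6000, 2.3190, 2.4800]

beam 1: φ=-135°, α=150°
  d=(-0.8660,0.5000)  start (2,2)  tX=0.8776 tY=0.4000  stride 1/|dx|=1.1547 1/|dy|=2.0000
    cross y-line → (2,3), t=0.4000
    cross x-line → (1,3), t=0.8776
    cross x-line → (0,3), t=2.0323 (wall)
  → r_1 = 2.0323
beam 2: φ=-90°, α=195°
  d=(-0.9659,-0.2588)  start (2,2)  tX=0.7868 tY=3.0910  stride 1/|dx|=1.0353 1/|dy|=3.8637
    cross x-line → (1,2), t=0.7868
    cross x-line → (0,2), t=1.8221 (wall)
  → r_2 = 1.8221
beam 3: φ=-45°, α=240°
  d=(-0.5000,-0.8660)  start (2,2)  tX=1.5200 tY=0.9238  stride 1/|dx|=2.0000 1/|dy|=1.1547
    cross y-line → (2,1), t=0.9238
    cross x-line → (1,1), t=1.5200
    cross y-line → (1,0), t=2.0785 (wall)
  → r_3 = 2.0785
beam 4: φ=0°, α=285°
  d=(0.2588,-0.9659)  start (2,2)  tX=0.9273 tY=0.8282  stride 1/|dx|=3.8637 1/|dy|=1.0353
    cross y-line → (2,1), t=0.8282
    cross x-line → (3,1), t=0.9273 (wall)
  → r_4 = 0.9273
beam 5: φ=45°, α=330°
  d=(0.8660,-0.5000)  start (2,2)  tX=0.2771 tY=1.6000  stride 1/|dx|=1.1547 1/|dy|=2.0000
    cross x-line → (3,2), t=0.2771
    cross x-line → (4,2), t=1.4318
    cross y-line → (4,1), t=1.6000 (wall)
  → r_5 = 1.6000
beam 6: φ=90°, α=15°
  d=(0.9659,0.2588)  start (2,2)  tX=0.2485 tY=0.7727  stride 1/|dx|=1.0353 1/|dy|=3.8637
    cross x-line → (3,2), t=0.2485
    cross y-line → (3,3), t=0.7727
    cross x-line → (4,3), t=1.2837
    cross x-line → (5,3), t=2.3190 (wall)
  → r_6 = 2.3190
beam 7: φ=135°, α=60°
  d=(0.5000,0.8660)  start (2,2)  tX=0.4800 tY=0.2309  stride 1/|dx|=2.0000 1/|dy|=1.1547
    cross y-line → (2,3), t=0.2309
    cross x-line → (3,3), t=0.4800
    cross y-line → (3,4), t=1.3856
    cross x-line → (4,4), t=2.4800 (wall)
  → r_7 = 2.4800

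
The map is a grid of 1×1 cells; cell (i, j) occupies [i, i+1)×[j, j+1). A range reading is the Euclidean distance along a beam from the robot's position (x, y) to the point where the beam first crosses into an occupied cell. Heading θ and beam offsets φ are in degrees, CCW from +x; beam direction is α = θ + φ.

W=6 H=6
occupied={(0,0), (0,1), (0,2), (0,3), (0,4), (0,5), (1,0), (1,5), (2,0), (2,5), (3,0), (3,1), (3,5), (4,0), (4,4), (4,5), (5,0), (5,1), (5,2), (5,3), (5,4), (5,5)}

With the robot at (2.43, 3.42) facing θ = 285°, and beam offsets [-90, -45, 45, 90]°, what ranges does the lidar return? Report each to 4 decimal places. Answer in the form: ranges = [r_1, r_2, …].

beam 1: φ=-90°, α=195°
  cosα=-0.9659 sinα=-0.2588 | (2,3) | tMaxX 0.4452 tMaxY 1.6228 | tΔX 1.0353 tΔY 3.8637
    t=0.4452 [x] (1,3)
    t=1.4804 [x] (0,3) — stop
  → r_1 = 1.4804
beam 2: φ=-45°, α=240°
  cosα=-0.5000 sinα=-0.8660 | (2,3) | tMaxX 0.8600 tMaxY 0.4850 | tΔX 2.0000 tΔY 1.1547
    t=0.4850 [y] (2,2)
    t=0.8600 [x] (1,2)
    t=1.6397 [y] (1,1)
    t=2.7944 [y] (1,0) — stop
  → r_2 = 2.7944
beam 3: φ=45°, α=330°
  cosα=0.8660 sinα=-0.5000 | (2,3) | tMaxX 0.6582 tMaxY 0.8400 | tΔX 1.1547 tΔY 2.0000
    t=0.6582 [x] (3,3)
    t=0.8400 [y] (3,2)
    t=1.8129 [x] (4,2)
    t=2.8400 [y] (4,1)
    t=2.9676 [x] (5,1) — stop
  → r_3 = 2.9676
beam 4: φ=90°, α=15°
  cosα=0.9659 sinα=0.2588 | (2,3) | tMaxX 0.5901 tMaxY 2.2409 | tΔX 1.0353 tΔY 3.8637
    t=0.5901 [x] (3,3)
    t=1.6254 [x] (4,3)
    t=2.2409 [y] (4,4) — stop
  → r_4 = 2.2409

ranges = [1.4804, 2.7944, 2.9676, 2.2409]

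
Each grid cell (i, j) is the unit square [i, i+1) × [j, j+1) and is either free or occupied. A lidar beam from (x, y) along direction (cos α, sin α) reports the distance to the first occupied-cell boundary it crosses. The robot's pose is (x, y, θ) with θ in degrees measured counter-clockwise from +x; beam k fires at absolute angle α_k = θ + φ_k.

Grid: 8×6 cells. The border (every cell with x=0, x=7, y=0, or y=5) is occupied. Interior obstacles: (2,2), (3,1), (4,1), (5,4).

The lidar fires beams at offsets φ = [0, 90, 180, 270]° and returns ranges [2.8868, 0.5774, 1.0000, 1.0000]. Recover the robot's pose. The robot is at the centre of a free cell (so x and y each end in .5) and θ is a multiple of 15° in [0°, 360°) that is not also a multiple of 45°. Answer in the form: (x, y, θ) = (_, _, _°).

(x, y, θ) = (6.5, 3.5, 240°)

Enumerate (i+0.5, j+0.5, θ) over the 20 free cells and 16 admissible headings. For each, cast all 4 beams and compare to the given ranges.
  (5.5, 1.5, 210°): beam 1 = 0.5774 ≠ 2.8868 ✗
  (6.5, 2.5, 285°): beam 1 = 1.5529 ≠ 2.8868 ✗
  (2.5, 4.5, 255°): beam 1 = 1.5529 ≠ 2.8868 ✗
  …
  (6.5, 3.5, 240°): r_1=2.8868, r_2=0.5774, r_3=1.0000, r_4=1.0000 — all match ✓
No second candidate reproduces the full scan.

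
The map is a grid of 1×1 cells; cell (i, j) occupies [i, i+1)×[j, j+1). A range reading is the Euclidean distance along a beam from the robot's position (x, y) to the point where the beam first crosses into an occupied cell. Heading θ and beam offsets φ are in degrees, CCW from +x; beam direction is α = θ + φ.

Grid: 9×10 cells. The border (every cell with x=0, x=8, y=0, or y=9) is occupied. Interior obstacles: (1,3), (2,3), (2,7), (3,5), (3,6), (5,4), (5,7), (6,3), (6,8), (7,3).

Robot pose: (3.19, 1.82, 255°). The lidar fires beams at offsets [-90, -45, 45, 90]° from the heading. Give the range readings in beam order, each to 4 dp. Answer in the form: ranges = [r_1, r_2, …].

ranges = [2.2673, 1.6400, 0.9469, 3.1682]

beam 1: φ=-90°, α=165°
  dir = (cos 165°, sin 165°) = (-0.9659, 0.2588); from cell (3,1)
  next x-line at t=0.1967, next y-line at t=0.6955; Δt_x=1.0353, Δt_y=3.8637
    x: enter (2,1) at t=0.1967
    y: enter (2,2) at t=0.6955
    x: enter (1,2) at t=1.2320
    x: enter (0,2) at t=2.2673 ← occupied
  → r_1 = 2.2673
beam 2: φ=-45°, α=210°
  dir = (cos 210°, sin 210°) = (-0.8660, -0.5000); from cell (3,1)
  next x-line at t=0.2194, next y-line at t=1.6400; Δt_x=1.1547, Δt_y=2.0000
    x: enter (2,1) at t=0.2194
    x: enter (1,1) at t=1.3741
    y: enter (1,0) at t=1.6400 ← occupied
  → r_2 = 1.6400
beam 3: φ=45°, α=300°
  dir = (cos 300°, sin 300°) = (0.5000, -0.8660); from cell (3,1)
  next x-line at t=1.6200, next y-line at t=0.9469; Δt_x=2.0000, Δt_y=1.1547
    y: enter (3,0) at t=0.9469 ← occupied
  → r_3 = 0.9469
beam 4: φ=90°, α=345°
  dir = (cos 345°, sin 345°) = (0.9659, -0.2588); from cell (3,1)
  next x-line at t=0.8386, next y-line at t=3.1682; Δt_x=1.0353, Δt_y=3.8637
    x: enter (4,1) at t=0.8386
    x: enter (5,1) at t=1.8738
    x: enter (6,1) at t=2.9091
    y: enter (6,0) at t=3.1682 ← occupied
  → r_4 = 3.1682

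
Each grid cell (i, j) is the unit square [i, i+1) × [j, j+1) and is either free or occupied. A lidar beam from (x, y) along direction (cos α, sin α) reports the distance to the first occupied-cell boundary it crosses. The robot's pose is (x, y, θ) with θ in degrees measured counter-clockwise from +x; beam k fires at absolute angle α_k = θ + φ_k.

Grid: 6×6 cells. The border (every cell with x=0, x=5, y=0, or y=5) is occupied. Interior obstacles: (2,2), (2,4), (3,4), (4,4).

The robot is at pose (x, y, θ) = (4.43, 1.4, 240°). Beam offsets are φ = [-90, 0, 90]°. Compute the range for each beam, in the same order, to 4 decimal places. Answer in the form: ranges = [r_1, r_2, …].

ranges = [1.6512, 0.4619, 0.6582]

beam 1: φ=-90°, α=150°
  cosα=-0.8660 sinα=0.5000 | (4,1) | tMaxX 0.4965 tMaxY 1.2000 | tΔX 1.1547 tΔY 2.0000
    t=0.4965 [x] (3,1)
    t=1.2000 [y] (3,2)
    t=1.6512 [x] (2,2) — stop
  → r_1 = 1.6512
beam 2: φ=0°, α=240°
  cosα=-0.5000 sinα=-0.8660 | (4,1) | tMaxX 0.8600 tMaxY 0.4619 | tΔX 2.0000 tΔY 1.1547
    t=0.4619 [y] (4,0) — stop
  → r_2 = 0.4619
beam 3: φ=90°, α=330°
  cosα=0.8660 sinα=-0.5000 | (4,1) | tMaxX 0.6582 tMaxY 0.8000 | tΔX 1.1547 tΔY 2.0000
    t=0.6582 [x] (5,1) — stop
  → r_3 = 0.6582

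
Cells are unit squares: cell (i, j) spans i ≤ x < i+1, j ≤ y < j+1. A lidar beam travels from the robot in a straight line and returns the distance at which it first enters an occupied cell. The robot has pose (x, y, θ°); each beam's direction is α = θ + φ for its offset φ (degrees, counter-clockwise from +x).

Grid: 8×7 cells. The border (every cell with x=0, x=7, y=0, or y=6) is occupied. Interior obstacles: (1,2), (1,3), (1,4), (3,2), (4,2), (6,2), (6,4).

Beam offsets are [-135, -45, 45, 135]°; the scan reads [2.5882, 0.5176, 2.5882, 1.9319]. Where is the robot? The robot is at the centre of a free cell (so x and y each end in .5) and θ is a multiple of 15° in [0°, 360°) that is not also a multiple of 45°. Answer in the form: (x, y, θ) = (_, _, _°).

(x, y, θ) = (2.5, 3.5, 210°)

The pose lattice has 23·16 = 368 candidates. Test each by forward raycasting.
  (5.5, 5.5, 105°): beam 1 = 1.0000 ≠ 2.5882 ✗
  (4.5, 4.5, 240°): beam 1 = 1.5529 ≠ 2.5882 ✗
  (3.5, 5.5, 195°): beam 1 = 0.5774 ≠ 2.5882 ✗
  (5.5, 5.5, 60°): beam 2 = 1.5529 ≠ 0.5176 ✗
  …
  (2.5, 3.5, 210°): r_1=2.5882, r_2=0.5176, r_3=2.5882, r_4=1.9319 — all match ✓
No second candidate reproduces the full scan.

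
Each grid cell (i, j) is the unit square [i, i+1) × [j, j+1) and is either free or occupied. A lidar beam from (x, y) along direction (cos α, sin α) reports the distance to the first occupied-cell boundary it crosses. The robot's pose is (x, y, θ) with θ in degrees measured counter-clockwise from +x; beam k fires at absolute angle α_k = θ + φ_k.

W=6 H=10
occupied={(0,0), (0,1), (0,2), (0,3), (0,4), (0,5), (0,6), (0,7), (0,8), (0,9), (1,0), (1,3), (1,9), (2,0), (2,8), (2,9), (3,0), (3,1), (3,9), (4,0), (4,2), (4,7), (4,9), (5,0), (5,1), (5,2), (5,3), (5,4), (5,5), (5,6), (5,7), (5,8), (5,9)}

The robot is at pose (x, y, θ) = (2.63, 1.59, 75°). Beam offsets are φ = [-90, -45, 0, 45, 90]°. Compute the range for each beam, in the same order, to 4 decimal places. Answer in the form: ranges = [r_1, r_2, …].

beam 1: φ=-90°, α=345°
  dir = (cos 345°, sin 345°) = (0.9659, -0.2588); from cell (2,1)
  next x-line at t=0.3831, next y-line at t=2.2796; Δt_x=1.0353, Δt_y=3.8637
    x: enter (3,1) at t=0.3831 ← occupied
  → r_1 = 0.3831
beam 2: φ=-45°, α=30°
  dir = (cos 30°, sin 30°) = (0.8660, 0.5000); from cell (2,1)
  next x-line at t=0.4272, next y-line at t=0.8200; Δt_x=1.1547, Δt_y=2.0000
    x: enter (3,1) at t=0.4272 ← occupied
  → r_2 = 0.4272
beam 3: φ=0°, α=75°
  dir = (cos 75°, sin 75°) = (0.2588, 0.9659); from cell (2,1)
  next x-line at t=1.4296, next y-line at t=0.4245; Δt_x=3.8637, Δt_y=1.0353
    y: enter (2,2) at t=0.4245
    x: enter (3,2) at t=1.4296
    y: enter (3,3) at t=1.4597
    y: enter (3,4) at t=2.4950
    y: enter (3,5) at t=3.5303
    y: enter (3,6) at t=4.5656
    x: enter (4,6) at t=5.2933
    y: enter (4,7) at t=5.6008 ← occupied
  → r_3 = 5.6008
beam 4: φ=45°, α=120°
  dir = (cos 120°, sin 120°) = (-0.5000, 0.8660); from cell (2,1)
  next x-line at t=1.2600, next y-line at t=0.4734; Δt_x=2.0000, Δt_y=1.1547
    y: enter (2,2) at t=0.4734
    x: enter (1,2) at t=1.2600
    y: enter (1,3) at t=1.6281 ← occupied
  → r_4 = 1.6281
beam 5: φ=90°, α=165°
  dir = (cos 165°, sin 165°) = (-0.9659, 0.2588); from cell (2,1)
  next x-line at t=0.6522, next y-line at t=1.5841; Δt_x=1.0353, Δt_y=3.8637
    x: enter (1,1) at t=0.6522
    y: enter (1,2) at t=1.5841
    x: enter (0,2) at t=1.6875 ← occupied
  → r_5 = 1.6875

ranges = [0.3831, 0.4272, 5.6008, 1.6281, 1.6875]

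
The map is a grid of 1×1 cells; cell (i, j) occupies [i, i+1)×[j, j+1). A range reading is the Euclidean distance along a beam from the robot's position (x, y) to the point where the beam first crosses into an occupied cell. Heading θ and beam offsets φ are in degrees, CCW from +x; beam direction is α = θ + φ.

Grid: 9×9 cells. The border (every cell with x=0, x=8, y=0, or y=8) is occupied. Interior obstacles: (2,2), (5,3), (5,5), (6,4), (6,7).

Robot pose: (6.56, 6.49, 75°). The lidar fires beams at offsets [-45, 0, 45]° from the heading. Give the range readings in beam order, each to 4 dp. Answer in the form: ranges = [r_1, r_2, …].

beam 1: φ=-45°, α=30°
  dir = (cos 30°, sin 30°) = (0.8660, 0.5000); from cell (6,6)
  next x-line at t=0.5081, next y-line at t=1.0200; Δt_x=1.1547, Δt_y=2.0000
    x: enter (7,6) at t=0.5081
    y: enter (7,7) at t=1.0200
    x: enter (8,7) at t=1.6628 ← occupied
  → r_1 = 1.6628
beam 2: φ=0°, α=75°
  dir = (cos 75°, sin 75°) = (0.2588, 0.9659); from cell (6,6)
  next x-line at t=1.7000, next y-line at t=0.5280; Δt_x=3.8637, Δt_y=1.0353
    y: enter (6,7) at t=0.5280 ← occupied
  → r_2 = 0.5280
beam 3: φ=45°, α=120°
  dir = (cos 120°, sin 120°) = (-0.5000, 0.8660); from cell (6,6)
  next x-line at t=1.1200, next y-line at t=0.5889; Δt_x=2.0000, Δt_y=1.1547
    y: enter (6,7) at t=0.5889 ← occupied
  → r_3 = 0.5889

ranges = [1.6628, 0.5280, 0.5889]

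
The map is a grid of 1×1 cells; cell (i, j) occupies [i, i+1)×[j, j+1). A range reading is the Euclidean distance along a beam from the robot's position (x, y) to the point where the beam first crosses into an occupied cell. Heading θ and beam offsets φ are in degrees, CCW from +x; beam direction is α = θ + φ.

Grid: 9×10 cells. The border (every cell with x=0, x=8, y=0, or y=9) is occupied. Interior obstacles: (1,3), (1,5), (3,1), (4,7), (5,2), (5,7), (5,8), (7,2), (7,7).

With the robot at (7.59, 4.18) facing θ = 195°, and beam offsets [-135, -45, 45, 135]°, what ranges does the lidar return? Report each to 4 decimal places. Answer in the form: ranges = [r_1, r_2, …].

ranges = [0.8200, 7.6095, 3.6719, 0.4734]

beam 1: φ=-135°, α=60°
  cosα=0.5000 sinα=0.8660 | (7,4) | tMaxX 0.8200 tMaxY 0.9469 | tΔX 2.0000 tΔY 1.1547
    t=0.8200 [x] (8,4) — stop
  → r_1 = 0.8200
beam 2: φ=-45°, α=150°
  cosα=-0.8660 sinα=0.5000 | (7,4) | tMaxX 0.6813 tMaxY 1.6400 | tΔX 1.1547 tΔY 2.0000
    t=0.6813 [x] (6,4)
    t=1.6400 [y] (6,5)
    t=1.8360 [x] (5,5)
    t=2.9907 [x] (4,5)
    t=3.6400 [y] (4,6)
    t=4.1454 [x] (3,6)
    t=5.3001 [x] (2,6)
    t=5.6400 [y] (2,7)
    t=6.4548 [x] (1,7)
    t=7.6095 [x] (0,7) — stop
  → r_2 = 7.6095
beam 3: φ=45°, α=240°
  cosα=-0.5000 sinα=-0.8660 | (7,4) | tMaxX 1.1800 tMaxY 0.2078 | tΔX 2.0000 tΔY 1.1547
    t=0.2078 [y] (7,3)
    t=1.1800 [x] (6,3)
    t=1.3625 [y] (6,2)
    t=2.5172 [y] (6,1)
    t=3.1800 [x] (5,1)
    t=3.6719 [y] (5,0) — stop
  → r_3 = 3.6719
beam 4: φ=135°, α=330°
  cosα=0.8660 sinα=-0.5000 | (7,4) | tMaxX 0.4734 tMaxY 0.3600 | tΔX 1.1547 tΔY 2.0000
    t=0.3600 [y] (7,3)
    t=0.4734 [x] (8,3) — stop
  → r_4 = 0.4734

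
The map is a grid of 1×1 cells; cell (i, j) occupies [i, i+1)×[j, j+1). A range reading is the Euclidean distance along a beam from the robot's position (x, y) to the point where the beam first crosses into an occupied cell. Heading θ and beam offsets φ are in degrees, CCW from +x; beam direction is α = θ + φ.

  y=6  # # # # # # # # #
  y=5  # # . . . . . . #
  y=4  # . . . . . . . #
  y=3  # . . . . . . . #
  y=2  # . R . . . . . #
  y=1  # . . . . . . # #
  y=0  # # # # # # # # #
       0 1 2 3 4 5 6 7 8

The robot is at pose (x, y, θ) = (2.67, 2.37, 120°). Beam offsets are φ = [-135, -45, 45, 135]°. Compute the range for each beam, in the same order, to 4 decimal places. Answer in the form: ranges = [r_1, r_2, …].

beam 1: φ=-135°, α=345°
  d=(0.9659,-0.2588)  start (2,2)  tX=0.3416 tY=1.4296  stride 1/|dx|=1.0353 1/|dy|=3.8637
    cross x-line → (3,2), t=0.3416
    cross x-line → (4,2), t=1.3769
    cross y-line → (4,1), t=1.4296
    cross x-line → (5,1), t=2.4122
    cross x-line → (6,1), t=3.4475
    cross x-line → (7,1), t=4.4827 (wall)
  → r_1 = 4.4827
beam 2: φ=-45°, α=75°
  d=(0.2588,0.9659)  start (2,2)  tX=1.2750 tY=0.6522  stride 1/|dx|=3.8637 1/|dy|=1.0353
    cross y-line → (2,3), t=0.6522
    cross x-line → (3,3), t=1.2750
    cross y-line → (3,4), t=1.6875
    cross y-line → (3,5), t=2.7228
    cross y-line → (3,6), t=3.7581 (wall)
  → r_2 = 3.7581
beam 3: φ=45°, α=165°
  d=(-0.9659,0.2588)  start (2,2)  tX=0.6936 tY=2.4341  stride 1/|dx|=1.0353 1/|dy|=3.8637
    cross x-line → (1,2), t=0.6936
    cross x-line → (0,2), t=1.7289 (wall)
  → r_3 = 1.7289
beam 4: φ=135°, α=255°
  d=(-0.2588,-0.9659)  start (2,2)  tX=2.5887 tY=0.3831  stride 1/|dx|=3.8637 1/|dy|=1.0353
    cross y-line → (2,1), t=0.3831
    cross y-line → (2,0), t=1.4183 (wall)
  → r_4 = 1.4183

ranges = [4.4827, 3.7581, 1.7289, 1.4183]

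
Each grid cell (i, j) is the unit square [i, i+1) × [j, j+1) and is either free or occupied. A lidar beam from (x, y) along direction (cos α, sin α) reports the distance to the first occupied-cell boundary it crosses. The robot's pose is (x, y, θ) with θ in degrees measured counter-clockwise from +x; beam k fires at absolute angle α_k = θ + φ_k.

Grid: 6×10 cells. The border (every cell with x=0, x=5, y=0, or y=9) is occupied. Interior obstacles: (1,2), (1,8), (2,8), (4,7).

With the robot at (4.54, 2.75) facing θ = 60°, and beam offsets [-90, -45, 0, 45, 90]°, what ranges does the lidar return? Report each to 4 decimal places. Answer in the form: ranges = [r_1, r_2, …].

beam 1: φ=-90°, α=330°
  cosα=0.8660 sinα=-0.5000 | (4,2) | tMaxX 0.5312 tMaxY 1.5000 | tΔX 1.1547 tΔY 2.0000
    t=0.5312 [x] (5,2) — stop
  → r_1 = 0.5312
beam 2: φ=-45°, α=15°
  cosα=0.9659 sinα=0.2588 | (4,2) | tMaxX 0.4762 tMaxY 0.9659 | tΔX 1.0353 tΔY 3.8637
    t=0.4762 [x] (5,2) — stop
  → r_2 = 0.4762
beam 3: φ=0°, α=60°
  cosα=0.5000 sinα=0.8660 | (4,2) | tMaxX 0.9200 tMaxY 0.2887 | tΔX 2.0000 tΔY 1.1547
    t=0.2887 [y] (4,3)
    t=0.9200 [x] (5,3) — stop
  → r_3 = 0.9200
beam 4: φ=45°, α=105°
  cosα=-0.2588 sinα=0.9659 | (4,2) | tMaxX 2.0864 tMaxY 0.2588 | tΔX 3.8637 tΔY 1.0353
    t=0.2588 [y] (4,3)
    t=1.2941 [y] (4,4)
    t=2.0864 [x] (3,4)
    t=2.3294 [y] (3,5)
    t=3.3646 [y] (3,6)
    t=4.3999 [y] (3,7)
    t=5.4352 [y] (3,8)
    t=5.9501 [x] (2,8) — stop
  → r_4 = 5.9501
beam 5: φ=90°, α=150°
  cosα=-0.8660 sinα=0.5000 | (4,2) | tMaxX 0.6235 tMaxY 0.5000 | tΔX 1.1547 tΔY 2.0000
    t=0.5000 [y] (4,3)
    t=0.6235 [x] (3,3)
    t=1.7782 [x] (2,3)
    t=2.5000 [y] (2,4)
    t=2.9329 [x] (1,4)
    t=4.0876 [x] (0,4) — stop
  → r_5 = 4.0876

ranges = [0.5312, 0.4762, 0.9200, 5.9501, 4.0876]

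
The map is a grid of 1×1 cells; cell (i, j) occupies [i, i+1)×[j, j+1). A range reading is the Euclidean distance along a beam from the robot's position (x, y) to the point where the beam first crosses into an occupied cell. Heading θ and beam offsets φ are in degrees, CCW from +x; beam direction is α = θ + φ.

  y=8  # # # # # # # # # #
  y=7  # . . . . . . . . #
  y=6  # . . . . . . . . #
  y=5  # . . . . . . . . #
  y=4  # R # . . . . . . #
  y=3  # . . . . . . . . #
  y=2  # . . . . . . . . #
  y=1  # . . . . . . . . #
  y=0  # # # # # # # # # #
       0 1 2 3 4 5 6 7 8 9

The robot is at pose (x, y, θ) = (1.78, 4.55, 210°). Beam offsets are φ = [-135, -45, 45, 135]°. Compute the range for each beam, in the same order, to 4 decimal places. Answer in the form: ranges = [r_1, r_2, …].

ranges = [3.5717, 0.8075, 3.0137, 0.2278]

beam 1: φ=-135°, α=75°
  cosα=0.2588 sinα=0.9659 | (1,4) | tMaxX 0.8500 tMaxY 0.4659 | tΔX 3.8637 tΔY 1.0353
    t=0.4659 [y] (1,5)
    t=0.8500 [x] (2,5)
    t=1.5012 [y] (2,6)
    t=2.5364 [y] (2,7)
    t=3.5717 [y] (2,8) — stop
  → r_1 = 3.5717
beam 2: φ=-45°, α=165°
  cosα=-0.9659 sinα=0.2588 | (1,4) | tMaxX 0.8075 tMaxY 1.7387 | tΔX 1.0353 tΔY 3.8637
    t=0.8075 [x] (0,4) — stop
  → r_2 = 0.8075
beam 3: φ=45°, α=255°
  cosα=-0.2588 sinα=-0.9659 | (1,4) | tMaxX 3.0137 tMaxY 0.5694 | tΔX 3.8637 tΔY 1.0353
    t=0.5694 [y] (1,3)
    t=1.6047 [y] (1,2)
    t=2.6400 [y] (1,1)
    t=3.0137 [x] (0,1) — stop
  → r_3 = 3.0137
beam 4: φ=135°, α=345°
  cosα=0.9659 sinα=-0.2588 | (1,4) | tMaxX 0.2278 tMaxY 2.1250 | tΔX 1.0353 tΔY 3.8637
    t=0.2278 [x] (2,4) — stop
  → r_4 = 0.2278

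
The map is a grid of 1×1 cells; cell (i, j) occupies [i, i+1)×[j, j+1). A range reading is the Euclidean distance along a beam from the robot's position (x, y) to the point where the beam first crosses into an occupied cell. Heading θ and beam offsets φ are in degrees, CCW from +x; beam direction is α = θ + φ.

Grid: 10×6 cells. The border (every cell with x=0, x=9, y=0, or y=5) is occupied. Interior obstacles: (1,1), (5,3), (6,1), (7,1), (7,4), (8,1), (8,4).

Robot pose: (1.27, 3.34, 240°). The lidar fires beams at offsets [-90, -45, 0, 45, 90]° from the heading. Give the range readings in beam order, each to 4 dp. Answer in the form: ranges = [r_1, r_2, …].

ranges = [0.3118, 0.2795, 0.5400, 1.3873, 4.6800]

beam 1: φ=-90°, α=150°
  direction (-0.8660, 0.5000); cell (1,3); t to first gridline: x 0.3118, y 1.3200 (then +1.1547 / +2.0000)
    (0,3) via x @ 0.3118  # hit
  → r_1 = 0.3118
beam 2: φ=-45°, α=195°
  direction (-0.9659, -0.2588); cell (1,3); t to first gridline: x 0.2795, y 1.3137 (then +1.0353 / +3.8637)
    (0,3) via x @ 0.2795  # hit
  → r_2 = 0.2795
beam 3: φ=0°, α=240°
  direction (-0.5000, -0.8660); cell (1,3); t to first gridline: x 0.5400, y 0.3926 (then +2.0000 / +1.1547)
    (1,2) via y @ 0.3926
    (0,2) via x @ 0.5400  # hit
  → r_3 = 0.5400
beam 4: φ=45°, α=285°
  direction (0.2588, -0.9659); cell (1,3); t to first gridline: x 2.8205, y 0.3520 (then +3.8637 / +1.0353)
    (1,2) via y @ 0.3520
    (1,1) via y @ 1.3873  # hit
  → r_4 = 1.3873
beam 5: φ=90°, α=330°
  direction (0.8660, -0.5000); cell (1,3); t to first gridline: x 0.8429, y 0.6800 (then +1.1547 / +2.0000)
    (1,2) via y @ 0.6800
    (2,2) via x @ 0.8429
    (3,2) via x @ 1.9976
    (3,1) via y @ 2.6800
    (4,1) via x @ 3.1523
    (5,1) via x @ 4.3070
    (5,0) via y @ 4.6800  # hit
  → r_5 = 4.6800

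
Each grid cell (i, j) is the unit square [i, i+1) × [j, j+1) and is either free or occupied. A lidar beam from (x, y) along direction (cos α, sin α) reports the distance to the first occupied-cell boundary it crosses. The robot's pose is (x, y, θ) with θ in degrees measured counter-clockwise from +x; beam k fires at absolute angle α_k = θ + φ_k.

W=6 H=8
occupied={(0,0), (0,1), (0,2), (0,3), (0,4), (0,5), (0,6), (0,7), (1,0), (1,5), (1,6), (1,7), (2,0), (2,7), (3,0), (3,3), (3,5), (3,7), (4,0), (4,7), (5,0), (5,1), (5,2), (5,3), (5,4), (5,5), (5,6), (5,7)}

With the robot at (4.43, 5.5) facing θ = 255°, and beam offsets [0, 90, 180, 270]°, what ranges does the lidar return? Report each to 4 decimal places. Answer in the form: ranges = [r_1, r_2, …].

ranges = [1.6614, 0.5901, 1.5529, 0.4452]

beam 1: φ=0°, α=255°
  dir = (cos 255°, sin 255°) = (-0.2588, -0.9659); from cell (4,5)
  next x-line at t=1.6614, next y-line at t=0.5176; Δt_x=3.8637, Δt_y=1.0353
    y: enter (4,4) at t=0.5176
    y: enter (4,3) at t=1.5529
    x: enter (3,3) at t=1.6614 ← occupied
  → r_1 = 1.6614
beam 2: φ=90°, α=345°
  dir = (cos 345°, sin 345°) = (0.9659, -0.2588); from cell (4,5)
  next x-line at t=0.5901, next y-line at t=1.9319; Δt_x=1.0353, Δt_y=3.8637
    x: enter (5,5) at t=0.5901 ← occupied
  → r_2 = 0.5901
beam 3: φ=180°, α=75°
  dir = (cos 75°, sin 75°) = (0.2588, 0.9659); from cell (4,5)
  next x-line at t=2.2023, next y-line at t=0.5176; Δt_x=3.8637, Δt_y=1.0353
    y: enter (4,6) at t=0.5176
    y: enter (4,7) at t=1.5529 ← occupied
  → r_3 = 1.5529
beam 4: φ=270°, α=165°
  dir = (cos 165°, sin 165°) = (-0.9659, 0.2588); from cell (4,5)
  next x-line at t=0.4452, next y-line at t=1.9319; Δt_x=1.0353, Δt_y=3.8637
    x: enter (3,5) at t=0.4452 ← occupied
  → r_4 = 0.4452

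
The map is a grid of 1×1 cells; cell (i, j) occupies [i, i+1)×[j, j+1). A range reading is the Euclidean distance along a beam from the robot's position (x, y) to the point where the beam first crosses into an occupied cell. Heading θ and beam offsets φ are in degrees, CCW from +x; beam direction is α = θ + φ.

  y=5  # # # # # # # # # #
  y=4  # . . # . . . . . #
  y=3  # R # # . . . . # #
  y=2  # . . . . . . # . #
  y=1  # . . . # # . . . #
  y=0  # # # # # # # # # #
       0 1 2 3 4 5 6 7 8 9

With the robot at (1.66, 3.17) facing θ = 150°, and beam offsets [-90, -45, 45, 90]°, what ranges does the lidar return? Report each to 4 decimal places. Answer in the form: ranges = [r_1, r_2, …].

beam 1: φ=-90°, α=60°
  direction (0.5000, 0.8660); cell (1,3); t to first gridline: x 0.6800, y 0.9584 (then +2.0000 / +1.1547)
    (2,3) via x @ 0.6800  # hit
  → r_1 = 0.6800
beam 2: φ=-45°, α=105°
  direction (-0.2588, 0.9659); cell (1,3); t to first gridline: x 2.5500, y 0.8593 (then +3.8637 / +1.0353)
    (1,4) via y @ 0.8593
    (1,5) via y @ 1.8946  # hit
  → r_2 = 1.8946
beam 3: φ=45°, α=195°
  direction (-0.9659, -0.2588); cell (1,3); t to first gridline: x 0.6833, y 0.6568 (then +1.0353 / +3.8637)
    (1,2) via y @ 0.6568
    (0,2) via x @ 0.6833  # hit
  → r_3 = 0.6833
beam 4: φ=90°, α=240°
  direction (-0.5000, -0.8660); cell (1,3); t to first gridline: x 1.3200, y 0.1963 (then +2.0000 / +1.1547)
    (1,2) via y @ 0.1963
    (0,2) via x @ 1.3200  # hit
  → r_4 = 1.3200

ranges = [0.6800, 1.8946, 0.6833, 1.3200]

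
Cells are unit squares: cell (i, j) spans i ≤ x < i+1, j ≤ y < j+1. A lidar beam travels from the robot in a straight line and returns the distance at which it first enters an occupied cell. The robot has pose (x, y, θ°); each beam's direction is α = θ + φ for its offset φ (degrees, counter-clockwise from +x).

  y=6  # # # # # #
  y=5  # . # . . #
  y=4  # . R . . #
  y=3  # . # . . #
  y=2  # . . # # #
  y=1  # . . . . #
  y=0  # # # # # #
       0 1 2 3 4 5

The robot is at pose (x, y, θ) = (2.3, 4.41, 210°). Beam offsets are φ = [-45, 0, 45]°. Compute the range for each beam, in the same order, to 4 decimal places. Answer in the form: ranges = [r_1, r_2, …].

beam 1: φ=-45°, α=165°
  cosα=-0.9659 sinα=0.2588 | (2,4) | tMaxX 0.3106 tMaxY 2.2796 | tΔX 1.0353 tΔY 3.8637
    t=0.3106 [x] (1,4)
    t=1.3459 [x] (0,4) — stop
  → r_1 = 1.3459
beam 2: φ=0°, α=210°
  cosα=-0.8660 sinα=-0.5000 | (2,4) | tMaxX 0.3464 tMaxY 0.8200 | tΔX 1.1547 tΔY 2.0000
    t=0.3464 [x] (1,4)
    t=0.8200 [y] (1,3)
    t=1.5011 [x] (0,3) — stop
  → r_2 = 1.5011
beam 3: φ=45°, α=255°
  cosα=-0.2588 sinα=-0.9659 | (2,4) | tMaxX 1.1591 tMaxY 0.4245 | tΔX 3.8637 tΔY 1.0353
    t=0.4245 [y] (2,3) — stop
  → r_3 = 0.4245

ranges = [1.3459, 1.5011, 0.4245]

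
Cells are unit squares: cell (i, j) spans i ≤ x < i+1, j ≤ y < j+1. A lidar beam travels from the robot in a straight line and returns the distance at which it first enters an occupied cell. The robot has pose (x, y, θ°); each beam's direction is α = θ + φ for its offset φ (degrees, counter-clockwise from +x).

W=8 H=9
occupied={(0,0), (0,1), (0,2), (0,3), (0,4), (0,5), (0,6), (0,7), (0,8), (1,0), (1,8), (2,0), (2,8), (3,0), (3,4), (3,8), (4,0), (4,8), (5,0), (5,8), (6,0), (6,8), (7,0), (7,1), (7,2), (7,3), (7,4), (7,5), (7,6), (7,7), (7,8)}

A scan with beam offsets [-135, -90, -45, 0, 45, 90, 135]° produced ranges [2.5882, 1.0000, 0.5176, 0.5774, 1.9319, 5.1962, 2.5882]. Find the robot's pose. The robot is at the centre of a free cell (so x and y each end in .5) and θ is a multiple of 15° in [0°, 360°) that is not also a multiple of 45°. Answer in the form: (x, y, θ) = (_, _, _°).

The pose lattice has 41·16 = 656 candidates. Test each by forward raycasting.
  (2.5, 2.5, 30°): beam 1 = 1.5529 ≠ 2.5882 ✗
  (1.5, 4.5, 60°): beam 1 = 3.6235 ≠ 2.5882 ✗
  (5.5, 7.5, 195°): beam 1 = 0.5774 ≠ 2.5882 ✗
  …
  (6.5, 3.5, 30°): r_1=2.5882, r_2=1.0000, r_3=0.5176, r_4=0.5774, r_5=1.9319, r_6=5.1962, r_7=2.5882 — all match ✓
Unique over the lattice → pose = (6.5, 3.5, 30°).

(x, y, θ) = (6.5, 3.5, 30°)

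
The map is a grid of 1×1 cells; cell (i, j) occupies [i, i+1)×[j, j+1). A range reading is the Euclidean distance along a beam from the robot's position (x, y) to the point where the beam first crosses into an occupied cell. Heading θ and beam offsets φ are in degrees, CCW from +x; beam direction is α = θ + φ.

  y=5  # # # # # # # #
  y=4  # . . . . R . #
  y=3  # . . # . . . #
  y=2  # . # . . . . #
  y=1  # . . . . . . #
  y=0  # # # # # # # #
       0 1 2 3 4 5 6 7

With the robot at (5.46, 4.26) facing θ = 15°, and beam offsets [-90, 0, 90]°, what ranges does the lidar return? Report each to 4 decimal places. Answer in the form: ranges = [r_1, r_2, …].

beam 1: φ=-90°, α=285°
  d=(0.2588,-0.9659)  start (5,4)  tX=2.0864 tY=0.2692  stride 1/|dx|=3.8637 1/|dy|=1.0353
    cross y-line → (5,3), t=0.2692
    cross y-line → (5,2), t=1.3044
    cross x-line → (6,2), t=2.0864
    cross y-line → (6,1), t=2.3397
    cross y-line → (6,0), t=3.3750 (wall)
  → r_1 = 3.3750
beam 2: φ=0°, α=15°
  d=(0.9659,0.2588)  start (5,4)  tX=0.5590 tY=2.8591  stride 1/|dx|=1.0353 1/|dy|=3.8637
    cross x-line → (6,4), t=0.5590
    cross x-line → (7,4), t=1.5943 (wall)
  → r_2 = 1.5943
beam 3: φ=90°, α=105°
  d=(-0.2588,0.9659)  start (5,4)  tX=1.7773 tY=0.7661  stride 1/|dx|=3.8637 1/|dy|=1.0353
    cross y-line → (5,5), t=0.7661 (wall)
  → r_3 = 0.7661

ranges = [3.3750, 1.5943, 0.7661]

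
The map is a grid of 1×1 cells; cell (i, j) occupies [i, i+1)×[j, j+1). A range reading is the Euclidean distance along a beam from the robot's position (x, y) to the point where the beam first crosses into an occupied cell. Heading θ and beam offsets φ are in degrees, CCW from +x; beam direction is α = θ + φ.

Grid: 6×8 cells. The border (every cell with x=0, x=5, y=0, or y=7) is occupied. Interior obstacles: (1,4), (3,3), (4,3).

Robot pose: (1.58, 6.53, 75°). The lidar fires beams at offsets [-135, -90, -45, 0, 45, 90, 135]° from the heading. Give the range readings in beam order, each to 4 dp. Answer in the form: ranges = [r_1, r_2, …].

beam 1: φ=-135°, α=300°
  direction (0.5000, -0.8660); cell (1,6); t to first gridline: x 0.8400, y 0.6120 (then +2.0000 / +1.1547)
    (1,5) via y @ 0.6120
    (2,5) via x @ 0.8400
    (2,4) via y @ 1.7667
    (3,4) via x @ 2.8400
    (3,3) via y @ 2.9214  # hit
  → r_1 = 2.9214
beam 2: φ=-90°, α=345°
  direction (0.9659, -0.2588); cell (1,6); t to first gridline: x 0.4348, y 2.0478 (then +1.0353 / +3.8637)
    (2,6) via x @ 0.4348
    (3,6) via x @ 1.4701
    (3,5) via y @ 2.0478
    (4,5) via x @ 2.5054
    (5,5) via x @ 3.5406  # hit
  → r_2 = 3.5406
beam 3: φ=-45°, α=30°
  direction (0.8660, 0.5000); cell (1,6); t to first gridline: x 0.4850, y 0.9400 (then +1.1547 / +2.0000)
    (2,6) via x @ 0.4850
    (2,7) via y @ 0.9400  # hit
  → r_3 = 0.9400
beam 4: φ=0°, α=75°
  direction (0.2588, 0.9659); cell (1,6); t to first gridline: x 1.6228, y 0.4866 (then +3.8637 / +1.0353)
    (1,7) via y @ 0.4866  # hit
  → r_4 = 0.4866
beam 5: φ=45°, α=120°
  direction (-0.5000, 0.8660); cell (1,6); t to first gridline: x 1.1600, y 0.5427 (then +2.0000 / +1.1547)
    (1,7) via y @ 0.5427  # hit
  → r_5 = 0.5427
beam 6: φ=90°, α=165°
  direction (-0.9659, 0.2588); cell (1,6); t to first gridline: x 0.6005, y 1.8159 (then +1.0353 / +3.8637)
    (0,6) via x @ 0.6005  # hit
  → r_6 = 0.6005
beam 7: φ=135°, α=210°
  direction (-0.8660, -0.5000); cell (1,6); t to first gridline: x 0.6697, y 1.0600 (then +1.1547 / +2.0000)
    (0,6) via x @ 0.6697  # hit
  → r_7 = 0.6697

ranges = [2.9214, 3.5406, 0.9400, 0.4866, 0.5427, 0.6005, 0.6697]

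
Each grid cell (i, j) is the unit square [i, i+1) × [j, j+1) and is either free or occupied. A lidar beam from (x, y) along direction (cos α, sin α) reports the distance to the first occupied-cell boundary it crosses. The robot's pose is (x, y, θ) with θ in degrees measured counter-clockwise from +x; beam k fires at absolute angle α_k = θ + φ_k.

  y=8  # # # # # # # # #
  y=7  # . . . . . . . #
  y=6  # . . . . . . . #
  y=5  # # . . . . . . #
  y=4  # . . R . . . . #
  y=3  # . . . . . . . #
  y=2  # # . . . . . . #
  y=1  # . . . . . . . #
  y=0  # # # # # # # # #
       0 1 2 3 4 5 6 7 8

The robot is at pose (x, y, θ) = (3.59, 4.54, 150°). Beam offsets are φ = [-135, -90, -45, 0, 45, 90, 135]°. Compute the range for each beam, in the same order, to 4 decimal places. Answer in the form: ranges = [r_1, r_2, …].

ranges = [4.5656, 3.9953, 3.5821, 1.8360, 2.6814, 4.0876, 3.6649]

beam 1: φ=-135°, α=15°
  dir = (cos 15°, sin 15°) = (0.9659, 0.2588); from cell (3,4)
  next x-line at t=0.4245, next y-line at t=1.7773; Δt_x=1.0353, Δt_y=3.8637
    x: enter (4,4) at t=0.4245
    x: enter (5,4) at t=1.4597
    y: enter (5,5) at t=1.7773
    x: enter (6,5) at t=2.4950
    x: enter (7,5) at t=3.5303
    x: enter (8,5) at t=4.5656 ← occupied
  → r_1 = 4.5656
beam 2: φ=-90°, α=60°
  dir = (cos 60°, sin 60°) = (0.5000, 0.8660); from cell (3,4)
  next x-line at t=0.8200, next y-line at t=0.5312; Δt_x=2.0000, Δt_y=1.1547
    y: enter (3,5) at t=0.5312
    x: enter (4,5) at t=0.8200
    y: enter (4,6) at t=1.6859
    x: enter (5,6) at t=2.8200
    y: enter (5,7) at t=2.8406
    y: enter (5,8) at t=3.9953 ← occupied
  → r_2 = 3.9953
beam 3: φ=-45°, α=105°
  dir = (cos 105°, sin 105°) = (-0.2588, 0.9659); from cell (3,4)
  next x-line at t=2.2796, next y-line at t=0.4762; Δt_x=3.8637, Δt_y=1.0353
    y: enter (3,5) at t=0.4762
    y: enter (3,6) at t=1.5115
    x: enter (2,6) at t=2.2796
    y: enter (2,7) at t=2.5468
    y: enter (2,8) at t=3.5821 ← occupied
  → r_3 = 3.5821
beam 4: φ=0°, α=150°
  dir = (cos 150°, sin 150°) = (-0.8660, 0.5000); from cell (3,4)
  next x-line at t=0.6813, next y-line at t=0.9200; Δt_x=1.1547, Δt_y=2.0000
    x: enter (2,4) at t=0.6813
    y: enter (2,5) at t=0.9200
    x: enter (1,5) at t=1.8360 ← occupied
  → r_4 = 1.8360
beam 5: φ=45°, α=195°
  dir = (cos 195°, sin 195°) = (-0.9659, -0.2588); from cell (3,4)
  next x-line at t=0.6108, next y-line at t=2.0864; Δt_x=1.0353, Δt_y=3.8637
    x: enter (2,4) at t=0.6108
    x: enter (1,4) at t=1.6461
    y: enter (1,3) at t=2.0864
    x: enter (0,3) at t=2.6814 ← occupied
  → r_5 = 2.6814
beam 6: φ=90°, α=240°
  dir = (cos 240°, sin 240°) = (-0.5000, -0.8660); from cell (3,4)
  next x-line at t=1.1800, next y-line at t=0.6235; Δt_x=2.0000, Δt_y=1.1547
    y: enter (3,3) at t=0.6235
    x: enter (2,3) at t=1.1800
    y: enter (2,2) at t=1.7782
    y: enter (2,1) at t=2.9329
    x: enter (1,1) at t=3.1800
    y: enter (1,0) at t=4.0876 ← occupied
  → r_6 = 4.0876
beam 7: φ=135°, α=285°
  dir = (cos 285°, sin 285°) = (0.2588, -0.9659); from cell (3,4)
  next x-line at t=1.5841, next y-line at t=0.5590; Δt_x=3.8637, Δt_y=1.0353
    y: enter (3,3) at t=0.5590
    x: enter (4,3) at t=1.5841
    y: enter (4,2) at t=1.5943
    y: enter (4,1) at t=2.6296
    y: enter (4,0) at t=3.6649 ← occupied
  → r_7 = 3.6649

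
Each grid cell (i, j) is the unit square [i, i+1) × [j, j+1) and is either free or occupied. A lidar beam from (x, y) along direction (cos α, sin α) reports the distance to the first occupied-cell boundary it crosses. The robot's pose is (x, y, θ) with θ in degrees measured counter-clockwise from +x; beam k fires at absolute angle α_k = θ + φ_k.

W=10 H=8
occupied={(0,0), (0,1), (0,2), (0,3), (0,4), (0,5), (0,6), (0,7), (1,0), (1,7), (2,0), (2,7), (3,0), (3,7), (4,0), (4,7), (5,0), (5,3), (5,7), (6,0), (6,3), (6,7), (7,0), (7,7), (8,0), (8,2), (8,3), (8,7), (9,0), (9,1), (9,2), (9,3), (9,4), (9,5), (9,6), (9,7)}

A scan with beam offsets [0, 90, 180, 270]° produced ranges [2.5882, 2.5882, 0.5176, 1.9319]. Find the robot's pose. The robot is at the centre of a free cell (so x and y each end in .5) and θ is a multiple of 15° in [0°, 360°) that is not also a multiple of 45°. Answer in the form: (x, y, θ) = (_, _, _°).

(x, y, θ) = (6.5, 6.5, 255°)

Candidates: 44 free-cell centres × 16 headings = 704 poses. Raycast each; keep the one whose scan matches to 4 dp.
  (2.5, 4.5, 105°): beam 2 = 1.5529 ≠ 2.5882 ✗
  (8.5, 4.5, 345°): beam 1 = 0.5176 ≠ 2.5882 ✗
  (2.5, 4.5, 255°): beam 1 = 3.6235 ≠ 2.5882 ✗
  (1.5, 1.5, 195°): beam 1 = 0.5176 ≠ 2.5882 ✗
  …
  (6.5, 6.5, 255°): r_1=2.5882, r_2=2.5882, r_3=0.5176, r_4=1.9319 — all match ✓
No second candidate reproduces the full scan.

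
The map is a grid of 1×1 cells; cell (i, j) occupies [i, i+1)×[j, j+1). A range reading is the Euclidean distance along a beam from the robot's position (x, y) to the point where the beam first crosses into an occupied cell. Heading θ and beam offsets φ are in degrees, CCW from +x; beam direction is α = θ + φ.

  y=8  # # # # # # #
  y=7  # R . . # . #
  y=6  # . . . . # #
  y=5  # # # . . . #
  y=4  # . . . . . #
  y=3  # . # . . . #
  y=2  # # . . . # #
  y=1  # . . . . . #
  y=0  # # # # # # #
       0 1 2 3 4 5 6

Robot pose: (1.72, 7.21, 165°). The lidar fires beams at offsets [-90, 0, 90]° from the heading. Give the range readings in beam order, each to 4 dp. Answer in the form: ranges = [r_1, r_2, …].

ranges = [0.8179, 0.7454, 1.2527]

beam 1: φ=-90°, α=75°
  direction (0.2588, 0.9659); cell (1,7); t to first gridline: x 1.0818, y 0.8179 (then +3.8637 / +1.0353)
    (1,8) via y @ 0.8179  # hit
  → r_1 = 0.8179
beam 2: φ=0°, α=165°
  direction (-0.9659, 0.2588); cell (1,7); t to first gridline: x 0.7454, y 3.0523 (then +1.0353 / +3.8637)
    (0,7) via x @ 0.7454  # hit
  → r_2 = 0.7454
beam 3: φ=90°, α=255°
  direction (-0.2588, -0.9659); cell (1,7); t to first gridline: x 2.7819, y 0.2174 (then +3.8637 / +1.0353)
    (1,6) via y @ 0.2174
    (1,5) via y @ 1.2527  # hit
  → r_3 = 1.2527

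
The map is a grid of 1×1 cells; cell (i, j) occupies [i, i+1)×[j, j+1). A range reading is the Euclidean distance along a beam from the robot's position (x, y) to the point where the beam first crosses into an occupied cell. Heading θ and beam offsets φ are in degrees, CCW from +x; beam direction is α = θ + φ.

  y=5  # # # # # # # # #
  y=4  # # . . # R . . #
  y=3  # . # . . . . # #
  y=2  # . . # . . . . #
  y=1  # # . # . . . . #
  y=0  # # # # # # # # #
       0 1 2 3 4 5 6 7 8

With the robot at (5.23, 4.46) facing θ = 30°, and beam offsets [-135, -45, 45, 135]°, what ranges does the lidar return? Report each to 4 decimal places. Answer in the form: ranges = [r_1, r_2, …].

beam 1: φ=-135°, α=255°
  d=(-0.2588,-0.9659)  start (5,4)  tX=0.8887 tY=0.4762  stride 1/|dx|=3.8637 1/|dy|=1.0353
    cross y-line → (5,3), t=0.4762
    cross x-line → (4,3), t=0.8887
    cross y-line → (4,2), t=1.5115
    cross y-line → (4,1), t=2.5468
    cross y-line → (4,0), t=3.5821 (wall)
  → r_1 = 3.5821
beam 2: φ=-45°, α=345°
  d=(0.9659,-0.2588)  start (5,4)  tX=0.7972 tY=1.7773  stride 1/|dx|=1.0353 1/|dy|=3.8637
    cross x-line → (6,4), t=0.7972
    cross y-line → (6,3), t=1.7773
    cross x-line → (7,3), t=1.8324 (wall)
  → r_2 = 1.8324
beam 3: φ=45°, α=75°
  d=(0.2588,0.9659)  start (5,4)  tX=2.9751 tY=0.5590  stride 1/|dx|=3.8637 1/|dy|=1.0353
    cross y-line → (5,5), t=0.5590 (wall)
  → r_3 = 0.5590
beam 4: φ=135°, α=165°
  d=(-0.9659,0.2588)  start (5,4)  tX=0.2381 tY=2.0864  stride 1/|dx|=1.0353 1/|dy|=3.8637
    cross x-line → (4,4), t=0.2381 (wall)
  → r_4 = 0.2381

ranges = [3.5821, 1.8324, 0.5590, 0.2381]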